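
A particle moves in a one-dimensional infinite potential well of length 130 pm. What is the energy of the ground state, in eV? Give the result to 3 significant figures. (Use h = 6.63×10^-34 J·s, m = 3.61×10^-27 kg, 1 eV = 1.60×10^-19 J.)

For an infinite well E_n = n²h²/(8mL²), so E_1 = h²/(8mL²) = (6.63×10^-34)²/(8·3.61×10^-27·(1.30×10^-10 m)²) = 9.006×10^-22 J.
Converting, E_1 = 9.006×10^-22 J / (1.60×10^-19 J/eV) = 0.00563 eV.

E_1 = 0.00563 eV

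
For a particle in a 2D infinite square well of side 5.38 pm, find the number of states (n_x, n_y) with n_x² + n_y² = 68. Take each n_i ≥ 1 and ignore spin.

The level has n_x² + n_y² = 68. The ordered positive-integer solutions are (2, 8), (8, 2).
That gives 2 states.

degeneracy = 2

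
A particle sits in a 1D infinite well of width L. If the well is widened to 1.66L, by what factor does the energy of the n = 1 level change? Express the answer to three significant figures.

0.363

E_n ∝ 1/L², so the energy scales by 1/1.66² = 0.363.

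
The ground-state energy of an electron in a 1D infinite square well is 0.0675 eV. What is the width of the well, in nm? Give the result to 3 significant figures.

From E_n = n²h²/(8m_eL²), L = n·h/√(8m_eE_n).
E_1 = 0.0675 eV = 1.081×10^-20 J, so L = 1·6.626×10^-34/√(8·9.109×10^-31·1.081×10^-20) = 2.36×10^-9 m = 2.36 nm.

L = 2.36 nm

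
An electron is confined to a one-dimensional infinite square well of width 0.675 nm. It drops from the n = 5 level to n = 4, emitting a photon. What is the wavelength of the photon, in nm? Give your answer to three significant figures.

E_1 = h²/(8m_eL²) = 1.322×10^-19 J, so ΔE = (5² − 4²)E_1 = 1.190×10^-18 J.
λ = hc/ΔE = (6.626×10^-34·2.998×10^8)/1.190×10^-18 = 1.67×10^-7 m = 167 nm.

λ = 167 nm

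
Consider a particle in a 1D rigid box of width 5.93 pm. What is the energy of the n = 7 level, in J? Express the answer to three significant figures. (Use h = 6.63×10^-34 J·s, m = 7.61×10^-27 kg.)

E_7 = 1.01×10^-17 J

For an infinite well E_n = n²h²/(8mL²), so E_1 = h²/(8mL²) = (6.63×10^-34)²/(8·7.61×10^-27·(5.93×10^-12 m)²) = 2.053×10^-19 J.
Then E_7 = 7²·E_1 = 49·2.053×10^-19 J = 1.01×10^-17 J.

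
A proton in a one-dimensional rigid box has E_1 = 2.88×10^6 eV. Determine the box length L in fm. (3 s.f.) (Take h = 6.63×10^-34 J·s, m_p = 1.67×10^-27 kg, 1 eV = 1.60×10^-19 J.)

L = 8.45 fm

From E_n = n²h²/(8m_pL²), L = n·h/√(8m_pE_n).
E_1 = 2.88×10^6 eV = 4.608×10^-13 J, so L = 1·6.63×10^-34/√(8·1.67×10^-27·4.608×10^-13) = 8.45×10^-15 m = 8.45 fm.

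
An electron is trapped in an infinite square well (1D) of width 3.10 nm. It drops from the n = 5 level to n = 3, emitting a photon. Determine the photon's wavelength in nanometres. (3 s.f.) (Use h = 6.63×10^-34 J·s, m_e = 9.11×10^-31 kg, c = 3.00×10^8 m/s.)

λ = 1.98×10^3 nm

E_1 = h²/(8m_eL²) = 6.276×10^-21 J, so ΔE = (5² − 3²)E_1 = 1.004×10^-19 J.
λ = hc/ΔE = (6.63×10^-34·3.00×10^8)/1.004×10^-19 = 1.98×10^-6 m = 1.98×10^3 nm.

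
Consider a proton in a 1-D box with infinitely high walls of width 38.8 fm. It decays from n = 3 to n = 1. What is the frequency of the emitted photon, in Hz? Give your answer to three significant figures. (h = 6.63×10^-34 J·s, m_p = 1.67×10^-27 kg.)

E_1 = h²/(8m_pL²) = 2.186×10^-14 J and ΔE = (3² − 1²)E_1 = 1.749×10^-13 J.
f = ΔE/h = 1.749×10^-13/6.63×10^-34 = 2.64×10^20 Hz.

f = 2.64×10^20 Hz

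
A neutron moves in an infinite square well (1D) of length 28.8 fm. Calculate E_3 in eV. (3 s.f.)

E_3 = 2.22×10^6 eV

For an infinite well E_n = n²h²/(8m_nL²), so E_1 = h²/(8m_nL²) = (6.626×10^-34)²/(8·1.675×10^-27·(2.88×10^-14 m)²) = 3.950×10^-14 J.
Then E_3 = 3²·E_1 = 9·3.950×10^-14 J = 3.555×10^-13 J.
Converting, E_3 = 3.555×10^-13 J / (1.602×10^-19 J/eV) = 2.22×10^6 eV.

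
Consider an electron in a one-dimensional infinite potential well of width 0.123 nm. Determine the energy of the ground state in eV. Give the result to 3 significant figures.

For an infinite well E_n = n²h²/(8m_eL²), so E_1 = h²/(8m_eL²) = (6.626×10^-34)²/(8·9.109×10^-31·(1.23×10^-10 m)²) = 3.982×10^-18 J.
Converting, E_1 = 3.982×10^-18 J / (1.602×10^-19 J/eV) = 24.9 eV.

E_1 = 24.9 eV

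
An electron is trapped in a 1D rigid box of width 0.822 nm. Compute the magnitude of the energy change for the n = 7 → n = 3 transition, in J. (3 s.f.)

|ΔE| = 3.57×10^-18 J

E_1 = h²/(8m_eL²) = 8.917×10^-20 J.
|ΔE| = |7² − 3²|·E_1 = 40·8.917×10^-20 J = 3.57×10^-18 J.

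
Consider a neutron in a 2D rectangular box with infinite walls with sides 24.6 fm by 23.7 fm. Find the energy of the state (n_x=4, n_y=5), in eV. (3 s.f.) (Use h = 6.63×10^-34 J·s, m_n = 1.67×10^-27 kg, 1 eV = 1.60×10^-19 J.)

E = 1.46×10^7 eV

For a 2D rectangular well E = (h²/8m_n)·Σ n_i²/L_i² = (6.63×10^-34)²/(8·1.67×10^-27) · [4²/(24.6 fm)² + 5²/(23.7 fm)²].
Evaluating gives E = 2.334×10^-12 J = 1.46×10^7 eV.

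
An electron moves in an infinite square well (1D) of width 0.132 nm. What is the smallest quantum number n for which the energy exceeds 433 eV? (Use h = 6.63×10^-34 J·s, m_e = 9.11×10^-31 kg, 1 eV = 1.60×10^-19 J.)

n = 5

E_1 = h²/(8m_eL²) = 3.462×10^-18 J = 21.64 eV.
Need n² > 433/21.64 = 20.01, i.e. n > 4.473.
The smallest integer satisfying this is n = 5.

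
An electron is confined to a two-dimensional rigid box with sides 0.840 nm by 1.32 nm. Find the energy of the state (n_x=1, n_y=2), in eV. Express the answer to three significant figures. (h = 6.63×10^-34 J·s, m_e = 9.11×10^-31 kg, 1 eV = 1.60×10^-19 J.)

For a 2D rectangular well E = (h²/8m_e)·Σ n_i²/L_i² = (6.63×10^-34)²/(8·9.11×10^-31) · [1²/(0.840 nm)² + 2²/(1.32 nm)²].
Evaluating gives E = 2.239×10^-19 J = 1.40 eV.

E = 1.40 eV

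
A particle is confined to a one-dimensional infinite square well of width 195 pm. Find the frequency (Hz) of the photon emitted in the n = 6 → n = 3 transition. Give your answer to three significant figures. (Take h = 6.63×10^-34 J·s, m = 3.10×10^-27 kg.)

f = 1.90×10^13 Hz

E_1 = h²/(8mL²) = 4.661×10^-22 J and ΔE = (6² − 3²)E_1 = 1.258×10^-20 J.
f = ΔE/h = 1.258×10^-20/6.63×10^-34 = 1.90×10^13 Hz.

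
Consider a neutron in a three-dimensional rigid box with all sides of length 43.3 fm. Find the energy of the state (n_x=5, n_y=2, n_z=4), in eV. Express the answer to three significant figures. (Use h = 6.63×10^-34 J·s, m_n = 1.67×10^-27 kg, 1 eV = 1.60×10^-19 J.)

For a 3D rectangular well E = (h²/8m_n)·Σ n_i²/L_i² = (6.63×10^-34)²/(8·1.67×10^-27) · [5²/(43.3 fm)² + 2²/(43.3 fm)² + 4²/(43.3 fm)²].
Evaluating gives E = 7.897×10^-13 J = 4.94×10^6 eV.

E = 4.94×10^6 eV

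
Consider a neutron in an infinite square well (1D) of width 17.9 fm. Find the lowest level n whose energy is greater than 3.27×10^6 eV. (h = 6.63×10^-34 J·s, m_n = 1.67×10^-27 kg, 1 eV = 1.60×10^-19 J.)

n = 3

E_1 = h²/(8m_nL²) = 1.027×10^-13 J = 6.419×10^5 eV.
Need n² > 3.27×10^6/6.419×10^5 = 5.094, i.e. n > 2.257.
The smallest integer satisfying this is n = 3.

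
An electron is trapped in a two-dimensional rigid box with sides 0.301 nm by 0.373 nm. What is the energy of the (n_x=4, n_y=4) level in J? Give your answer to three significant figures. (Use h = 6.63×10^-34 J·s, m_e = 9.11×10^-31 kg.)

E = 1.76×10^-17 J

For a 2D rectangular well E = (h²/8m_e)·Σ n_i²/L_i² = (6.63×10^-34)²/(8·9.11×10^-31) · [4²/(0.301 nm)² + 4²/(0.373 nm)²].
Evaluating gives E = 1.76×10^-17 J.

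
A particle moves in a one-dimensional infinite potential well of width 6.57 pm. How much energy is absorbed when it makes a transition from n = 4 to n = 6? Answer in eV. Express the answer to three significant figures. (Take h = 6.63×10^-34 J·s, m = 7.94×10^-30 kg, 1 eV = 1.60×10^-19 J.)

|ΔE| = 2.00×10^4 eV

E_1 = h²/(8mL²) = 1.603×10^-16 J.
|ΔE| = |4² − 6²|·E_1 = 20·1.603×10^-16 J = 3.206×10^-15 J = 2.00×10^4 eV.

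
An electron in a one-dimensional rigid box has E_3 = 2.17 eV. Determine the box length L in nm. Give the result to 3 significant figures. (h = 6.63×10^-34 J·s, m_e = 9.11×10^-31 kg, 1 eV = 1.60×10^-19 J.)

L = 1.25 nm

From E_n = n²h²/(8m_eL²), L = n·h/√(8m_eE_n).
E_3 = 2.17 eV = 3.472×10^-19 J, so L = 3·6.63×10^-34/√(8·9.11×10^-31·3.472×10^-19) = 1.25×10^-9 m = 1.25 nm.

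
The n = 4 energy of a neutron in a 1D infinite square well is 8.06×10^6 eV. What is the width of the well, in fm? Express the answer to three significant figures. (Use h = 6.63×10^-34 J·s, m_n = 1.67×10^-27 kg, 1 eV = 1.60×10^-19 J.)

L = 20.2 fm

From E_n = n²h²/(8m_nL²), L = n·h/√(8m_nE_n).
E_4 = 8.06×10^6 eV = 1.290×10^-12 J, so L = 4·6.63×10^-34/√(8·1.67×10^-27·1.290×10^-12) = 2.02×10^-14 m = 20.2 fm.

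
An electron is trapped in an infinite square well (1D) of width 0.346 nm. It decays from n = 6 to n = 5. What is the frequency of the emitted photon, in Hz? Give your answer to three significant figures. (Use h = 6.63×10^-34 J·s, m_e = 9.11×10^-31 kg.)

f = 8.36×10^15 Hz

E_1 = h²/(8m_eL²) = 5.038×10^-19 J and ΔE = (6² − 5²)E_1 = 5.542×10^-18 J.
f = ΔE/h = 5.542×10^-18/6.63×10^-34 = 8.36×10^15 Hz.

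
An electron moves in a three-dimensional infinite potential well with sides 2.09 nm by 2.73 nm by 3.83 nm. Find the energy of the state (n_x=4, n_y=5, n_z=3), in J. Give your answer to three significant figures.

E = 4.60×10^-19 J

For a 3D rectangular well E = (h²/8m_e)·Σ n_i²/L_i² = (6.626×10^-34)²/(8·9.109×10^-31) · [4²/(2.09 nm)² + 5²/(2.73 nm)² + 3²/(3.83 nm)²].
Evaluating gives E = 4.60×10^-19 J.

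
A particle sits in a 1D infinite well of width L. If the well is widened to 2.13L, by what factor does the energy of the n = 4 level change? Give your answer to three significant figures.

E_n ∝ 1/L², so the energy scales by 1/2.13² = 0.220.

0.220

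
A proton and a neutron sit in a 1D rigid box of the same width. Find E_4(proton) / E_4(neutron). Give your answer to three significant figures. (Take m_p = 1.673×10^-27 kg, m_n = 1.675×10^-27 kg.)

1.00

E_n ∝ 1/m at fixed n and L, so the ratio is m_n/m_p = 1.675×10^-27/1.673×10^-27 = 1.00.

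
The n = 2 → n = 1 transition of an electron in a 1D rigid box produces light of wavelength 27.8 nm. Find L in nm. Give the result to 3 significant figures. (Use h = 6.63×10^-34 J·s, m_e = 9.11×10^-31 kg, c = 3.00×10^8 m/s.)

L = 0.159 nm

The photon carries ΔE = hc/λ = 6.63×10^-34·3.00×10^8/2.78×10^-8 m = 7.155×10^-18 J.
Since ΔE = (2² − 1²)E_1, E_1 = 2.385×10^-18 J, and L = h/√(8m_eE_1) = 1.59×10^-10 m = 0.159 nm.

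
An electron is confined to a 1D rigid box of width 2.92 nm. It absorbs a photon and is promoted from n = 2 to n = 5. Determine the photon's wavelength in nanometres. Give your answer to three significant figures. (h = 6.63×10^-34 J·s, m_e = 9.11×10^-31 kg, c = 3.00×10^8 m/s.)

E_1 = h²/(8m_eL²) = 7.074×10^-21 J, so ΔE = (5² − 2²)E_1 = 1.486×10^-19 J.
λ = hc/ΔE = (6.63×10^-34·3.00×10^8)/1.486×10^-19 = 1.34×10^-6 m = 1.34×10^3 nm.

λ = 1.34×10^3 nm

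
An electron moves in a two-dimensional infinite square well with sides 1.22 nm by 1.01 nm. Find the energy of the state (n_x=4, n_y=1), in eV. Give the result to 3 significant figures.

E = 4.41 eV

For a 2D rectangular well E = (h²/8m_e)·Σ n_i²/L_i² = (6.626×10^-34)²/(8·9.109×10^-31) · [4²/(1.22 nm)² + 1²/(1.01 nm)²].
Evaluating gives E = 7.067×10^-19 J = 4.41 eV.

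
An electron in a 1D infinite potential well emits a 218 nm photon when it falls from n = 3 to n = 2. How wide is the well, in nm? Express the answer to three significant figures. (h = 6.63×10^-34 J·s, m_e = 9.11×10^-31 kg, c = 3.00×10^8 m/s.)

L = 0.575 nm

The photon carries ΔE = hc/λ = 6.63×10^-34·3.00×10^8/2.18×10^-7 m = 9.124×10^-19 J.
Since ΔE = (3² − 2²)E_1, E_1 = 1.825×10^-19 J, and L = h/√(8m_eE_1) = 5.75×10^-10 m = 0.575 nm.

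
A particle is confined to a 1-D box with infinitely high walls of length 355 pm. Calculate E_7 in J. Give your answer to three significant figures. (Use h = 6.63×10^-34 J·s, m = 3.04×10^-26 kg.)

E_7 = 7.03×10^-22 J

For an infinite well E_n = n²h²/(8mL²), so E_1 = h²/(8mL²) = (6.63×10^-34)²/(8·3.04×10^-26·(3.55×10^-10 m)²) = 1.434×10^-23 J.
Then E_7 = 7²·E_1 = 49·1.434×10^-23 J = 7.03×10^-22 J.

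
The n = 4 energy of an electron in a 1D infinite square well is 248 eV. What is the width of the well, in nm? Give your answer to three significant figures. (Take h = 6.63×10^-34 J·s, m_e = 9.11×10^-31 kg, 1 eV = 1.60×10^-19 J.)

L = 0.156 nm

From E_n = n²h²/(8m_eL²), L = n·h/√(8m_eE_n).
E_4 = 248 eV = 3.968×10^-17 J, so L = 4·6.63×10^-34/√(8·9.11×10^-31·3.968×10^-17) = 1.56×10^-10 m = 0.156 nm.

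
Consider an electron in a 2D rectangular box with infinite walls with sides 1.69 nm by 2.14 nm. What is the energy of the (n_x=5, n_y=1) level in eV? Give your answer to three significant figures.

E = 3.37 eV

For a 2D rectangular well E = (h²/8m_e)·Σ n_i²/L_i² = (6.626×10^-34)²/(8·9.109×10^-31) · [5²/(1.69 nm)² + 1²/(2.14 nm)²].
Evaluating gives E = 5.405×10^-19 J = 3.37 eV.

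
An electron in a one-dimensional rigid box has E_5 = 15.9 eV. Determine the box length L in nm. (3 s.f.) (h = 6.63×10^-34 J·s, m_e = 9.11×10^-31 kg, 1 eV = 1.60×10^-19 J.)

From E_n = n²h²/(8m_eL²), L = n·h/√(8m_eE_n).
E_5 = 15.9 eV = 2.544×10^-18 J, so L = 5·6.63×10^-34/√(8·9.11×10^-31·2.544×10^-18) = 7.70×10^-10 m = 0.770 nm.

L = 0.770 nm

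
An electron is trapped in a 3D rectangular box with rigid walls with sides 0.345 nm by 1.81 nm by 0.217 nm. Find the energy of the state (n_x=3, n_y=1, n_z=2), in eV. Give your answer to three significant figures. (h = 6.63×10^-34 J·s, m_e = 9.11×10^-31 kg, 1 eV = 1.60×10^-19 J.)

E = 60.6 eV

For a 3D rectangular well E = (h²/8m_e)·Σ n_i²/L_i² = (6.63×10^-34)²/(8·9.11×10^-31) · [3²/(0.345 nm)² + 1²/(1.81 nm)² + 2²/(0.217 nm)²].
Evaluating gives E = 9.702×10^-18 J = 60.6 eV.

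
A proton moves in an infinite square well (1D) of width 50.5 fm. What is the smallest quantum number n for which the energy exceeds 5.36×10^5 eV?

E_1 = h²/(8m_pL²) = 1.286×10^-14 J = 8.027×10^4 eV.
Need n² > 5.36×10^5/8.027×10^4 = 6.677, i.e. n > 2.584.
The smallest integer satisfying this is n = 3.

n = 3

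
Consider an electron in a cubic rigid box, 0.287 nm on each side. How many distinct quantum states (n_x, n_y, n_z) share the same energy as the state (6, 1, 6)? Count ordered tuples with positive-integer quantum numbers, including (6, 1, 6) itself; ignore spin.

The level has n_x² + n_y² + n_z² = 73. The ordered positive-integer solutions are (1, 6, 6), (6, 1, 6), (6, 6, 1).
That gives 3 states.

degeneracy = 3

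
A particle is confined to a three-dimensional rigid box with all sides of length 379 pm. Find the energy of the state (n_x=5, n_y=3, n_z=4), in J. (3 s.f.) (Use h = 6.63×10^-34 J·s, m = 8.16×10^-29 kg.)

E = 2.34×10^-19 J

For a 3D rectangular well E = (h²/8m)·Σ n_i²/L_i² = (6.63×10^-34)²/(8·8.16×10^-29) · [5²/(379 pm)² + 3²/(379 pm)² + 4²/(379 pm)²].
Evaluating gives E = 2.34×10^-19 J.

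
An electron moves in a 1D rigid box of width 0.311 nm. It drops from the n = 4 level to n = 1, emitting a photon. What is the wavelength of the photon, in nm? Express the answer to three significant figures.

E_1 = h²/(8m_eL²) = 6.229×10^-19 J, so ΔE = (4² − 1²)E_1 = 9.343×10^-18 J.
λ = hc/ΔE = (6.626×10^-34·2.998×10^8)/9.343×10^-18 = 2.13×10^-8 m = 21.3 nm.

λ = 21.3 nm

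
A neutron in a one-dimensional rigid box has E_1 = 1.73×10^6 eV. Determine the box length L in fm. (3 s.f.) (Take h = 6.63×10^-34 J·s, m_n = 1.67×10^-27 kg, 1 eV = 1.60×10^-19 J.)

L = 10.9 fm

From E_n = n²h²/(8m_nL²), L = n·h/√(8m_nE_n).
E_1 = 1.73×10^6 eV = 2.768×10^-13 J, so L = 1·6.63×10^-34/√(8·1.67×10^-27·2.768×10^-13) = 1.09×10^-14 m = 10.9 fm.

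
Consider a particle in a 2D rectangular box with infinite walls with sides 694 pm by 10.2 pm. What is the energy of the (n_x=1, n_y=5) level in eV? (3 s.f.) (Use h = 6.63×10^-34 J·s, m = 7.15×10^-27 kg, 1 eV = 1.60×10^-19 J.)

E = 11.5 eV

For a 2D rectangular well E = (h²/8m)·Σ n_i²/L_i² = (6.63×10^-34)²/(8·7.15×10^-27) · [1²/(694 pm)² + 5²/(10.2 pm)²].
Evaluating gives E = 1.847×10^-18 J = 11.5 eV.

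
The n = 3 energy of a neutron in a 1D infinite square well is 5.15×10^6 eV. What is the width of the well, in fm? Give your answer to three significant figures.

L = 18.9 fm

From E_n = n²h²/(8m_nL²), L = n·h/√(8m_nE_n).
E_3 = 5.15×10^6 eV = 8.250×10^-13 J, so L = 3·6.626×10^-34/√(8·1.675×10^-27·8.250×10^-13) = 1.89×10^-14 m = 18.9 fm.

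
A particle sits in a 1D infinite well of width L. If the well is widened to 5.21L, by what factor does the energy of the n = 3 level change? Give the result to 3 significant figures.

0.0368

E_n ∝ 1/L², so the energy scales by 1/5.21² = 0.0368.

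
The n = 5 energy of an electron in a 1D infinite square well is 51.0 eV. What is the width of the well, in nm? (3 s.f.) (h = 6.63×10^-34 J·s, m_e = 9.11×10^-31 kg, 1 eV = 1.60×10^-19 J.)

L = 0.430 nm

From E_n = n²h²/(8m_eL²), L = n·h/√(8m_eE_n).
E_5 = 51.0 eV = 8.160×10^-18 J, so L = 5·6.63×10^-34/√(8·9.11×10^-31·8.160×10^-18) = 4.30×10^-10 m = 0.430 nm.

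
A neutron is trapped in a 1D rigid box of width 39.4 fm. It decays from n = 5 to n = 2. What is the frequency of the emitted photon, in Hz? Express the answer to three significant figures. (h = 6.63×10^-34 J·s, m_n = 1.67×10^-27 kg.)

f = 6.71×10^20 Hz

E_1 = h²/(8m_nL²) = 2.119×10^-14 J and ΔE = (5² − 2²)E_1 = 4.450×10^-13 J.
f = ΔE/h = 4.450×10^-13/6.63×10^-34 = 6.71×10^20 Hz.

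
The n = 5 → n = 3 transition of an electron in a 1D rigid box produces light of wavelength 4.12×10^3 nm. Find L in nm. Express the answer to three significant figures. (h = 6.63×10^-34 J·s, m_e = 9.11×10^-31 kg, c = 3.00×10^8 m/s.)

The photon carries ΔE = hc/λ = 6.63×10^-34·3.00×10^8/4.12×10^-6 m = 4.828×10^-20 J.
Since ΔE = (5² − 3²)E_1, E_1 = 3.017×10^-21 J, and L = h/√(8m_eE_1) = 4.47×10^-9 m = 4.47 nm.

L = 4.47 nm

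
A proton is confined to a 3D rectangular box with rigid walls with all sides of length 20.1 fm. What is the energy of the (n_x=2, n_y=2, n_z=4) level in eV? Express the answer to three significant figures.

For a 3D rectangular well E = (h²/8m_p)·Σ n_i²/L_i² = (6.626×10^-34)²/(8·1.673×10^-27) · [2²/(20.1 fm)² + 2²/(20.1 fm)² + 4²/(20.1 fm)²].
Evaluating gives E = 1.949×10^-12 J = 1.22×10^7 eV.

E = 1.22×10^7 eV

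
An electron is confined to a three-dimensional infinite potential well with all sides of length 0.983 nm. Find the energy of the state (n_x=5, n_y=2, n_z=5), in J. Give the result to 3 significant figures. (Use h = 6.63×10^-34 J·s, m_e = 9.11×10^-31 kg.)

E = 3.37×10^-18 J

For a 3D rectangular well E = (h²/8m_e)·Σ n_i²/L_i² = (6.63×10^-34)²/(8·9.11×10^-31) · [5²/(0.983 nm)² + 2²/(0.983 nm)² + 5²/(0.983 nm)²].
Evaluating gives E = 3.37×10^-18 J.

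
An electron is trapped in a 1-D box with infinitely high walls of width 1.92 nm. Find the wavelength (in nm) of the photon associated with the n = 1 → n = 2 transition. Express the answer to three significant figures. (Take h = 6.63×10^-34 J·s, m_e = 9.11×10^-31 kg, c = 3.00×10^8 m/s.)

E_1 = h²/(8m_eL²) = 1.636×10^-20 J, so ΔE = (2² − 1²)E_1 = 4.908×10^-20 J.
λ = hc/ΔE = (6.63×10^-34·3.00×10^8)/4.908×10^-20 = 4.05×10^-6 m = 4.05×10^3 nm.

λ = 4.05×10^3 nm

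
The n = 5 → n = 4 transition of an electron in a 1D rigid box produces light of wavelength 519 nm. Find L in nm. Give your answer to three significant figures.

The photon carries ΔE = hc/λ = 6.626×10^-34·2.998×10^8/5.19×10^-7 m = 3.828×10^-19 J.
Since ΔE = (5² − 4²)E_1, E_1 = 4.253×10^-20 J, and L = h/√(8m_eE_1) = 1.19×10^-9 m = 1.19 nm.

L = 1.19 nm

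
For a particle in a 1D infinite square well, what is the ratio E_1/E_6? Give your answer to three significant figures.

E_n ∝ n², so E_1/E_6 = 1²/6² = 1/36 = 0.0278.

0.0278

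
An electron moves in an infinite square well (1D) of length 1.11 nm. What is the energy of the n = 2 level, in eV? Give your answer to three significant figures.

E_2 = 1.22 eV

For an infinite well E_n = n²h²/(8m_eL²), so E_1 = h²/(8m_eL²) = (6.626×10^-34)²/(8·9.109×10^-31·(1.11×10^-9 m)²) = 4.890×10^-20 J.
Then E_2 = 2²·E_1 = 4·4.890×10^-20 J = 1.956×10^-19 J.
Converting, E_2 = 1.956×10^-19 J / (1.602×10^-19 J/eV) = 1.22 eV.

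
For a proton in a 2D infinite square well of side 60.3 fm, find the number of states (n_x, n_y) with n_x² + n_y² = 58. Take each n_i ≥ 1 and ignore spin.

degeneracy = 2

The level has n_x² + n_y² = 58. The ordered positive-integer solutions are (3, 7), (7, 3).
That gives 2 states.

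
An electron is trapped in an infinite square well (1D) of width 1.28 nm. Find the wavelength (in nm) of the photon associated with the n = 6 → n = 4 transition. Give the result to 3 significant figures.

λ = 270 nm

E_1 = h²/(8m_eL²) = 3.677×10^-20 J, so ΔE = (6² − 4²)E_1 = 7.354×10^-19 J.
λ = hc/ΔE = (6.626×10^-34·2.998×10^8)/7.354×10^-19 = 2.70×10^-7 m = 270 nm.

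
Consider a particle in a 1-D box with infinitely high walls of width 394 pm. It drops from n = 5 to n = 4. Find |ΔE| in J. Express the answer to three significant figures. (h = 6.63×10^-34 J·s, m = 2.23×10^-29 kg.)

E_1 = h²/(8mL²) = 1.587×10^-20 J.
|ΔE| = |5² − 4²|·E_1 = 9·1.587×10^-20 J = 1.43×10^-19 J.

|ΔE| = 1.43×10^-19 J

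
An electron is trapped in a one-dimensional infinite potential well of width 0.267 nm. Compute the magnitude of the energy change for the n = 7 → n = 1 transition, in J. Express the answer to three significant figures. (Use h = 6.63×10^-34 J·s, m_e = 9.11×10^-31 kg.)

|ΔE| = 4.06×10^-17 J

E_1 = h²/(8m_eL²) = 8.461×10^-19 J.
|ΔE| = |7² − 1²|·E_1 = 48·8.461×10^-19 J = 4.06×10^-17 J.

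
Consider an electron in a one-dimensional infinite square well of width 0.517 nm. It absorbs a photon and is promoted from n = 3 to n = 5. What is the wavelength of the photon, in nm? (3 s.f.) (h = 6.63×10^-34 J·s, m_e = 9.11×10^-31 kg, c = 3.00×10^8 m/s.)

E_1 = h²/(8m_eL²) = 2.257×10^-19 J, so ΔE = (5² − 3²)E_1 = 3.611×10^-18 J.
λ = hc/ΔE = (6.63×10^-34·3.00×10^8)/3.611×10^-18 = 5.51×10^-8 m = 55.1 nm.

λ = 55.1 nm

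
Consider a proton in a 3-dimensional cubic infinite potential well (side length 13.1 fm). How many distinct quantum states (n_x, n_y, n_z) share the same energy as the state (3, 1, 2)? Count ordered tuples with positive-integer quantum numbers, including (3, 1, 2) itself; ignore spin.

degeneracy = 6

The level has n_x² + n_y² + n_z² = 14. The ordered positive-integer solutions are (1, 2, 3), (1, 3, 2), (2, 1, 3), (2, 3, 1), (3, 1, 2), (3, 2, 1).
That gives 6 states.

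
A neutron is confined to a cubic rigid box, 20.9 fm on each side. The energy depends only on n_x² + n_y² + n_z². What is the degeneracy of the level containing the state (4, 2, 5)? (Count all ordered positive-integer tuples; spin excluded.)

degeneracy = 6

The level has n_x² + n_y² + n_z² = 45. The ordered positive-integer solutions are (2, 4, 5), (2, 5, 4), (4, 2, 5), (4, 5, 2), (5, 2, 4), (5, 4, 2).
That gives 6 states.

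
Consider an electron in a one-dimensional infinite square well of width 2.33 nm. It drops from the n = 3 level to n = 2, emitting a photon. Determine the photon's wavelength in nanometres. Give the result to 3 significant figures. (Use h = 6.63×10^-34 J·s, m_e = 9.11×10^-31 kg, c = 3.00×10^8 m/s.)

λ = 3.58×10^3 nm

E_1 = h²/(8m_eL²) = 1.111×10^-20 J, so ΔE = (3² − 2²)E_1 = 5.555×10^-20 J.
λ = hc/ΔE = (6.63×10^-34·3.00×10^8)/5.555×10^-20 = 3.58×10^-6 m = 3.58×10^3 nm.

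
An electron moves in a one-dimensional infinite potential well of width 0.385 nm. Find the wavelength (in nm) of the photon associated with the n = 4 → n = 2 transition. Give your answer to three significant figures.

E_1 = h²/(8m_eL²) = 4.065×10^-19 J, so ΔE = (4² − 2²)E_1 = 4.878×10^-18 J.
λ = hc/ΔE = (6.626×10^-34·2.998×10^8)/4.878×10^-18 = 4.07×10^-8 m = 40.7 nm.

λ = 40.7 nm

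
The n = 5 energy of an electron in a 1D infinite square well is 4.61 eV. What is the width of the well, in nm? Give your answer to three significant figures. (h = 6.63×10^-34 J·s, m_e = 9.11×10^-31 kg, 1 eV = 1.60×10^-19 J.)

From E_n = n²h²/(8m_eL²), L = n·h/√(8m_eE_n).
E_5 = 4.61 eV = 7.376×10^-19 J, so L = 5·6.63×10^-34/√(8·9.11×10^-31·7.376×10^-19) = 1.43×10^-9 m = 1.43 nm.

L = 1.43 nm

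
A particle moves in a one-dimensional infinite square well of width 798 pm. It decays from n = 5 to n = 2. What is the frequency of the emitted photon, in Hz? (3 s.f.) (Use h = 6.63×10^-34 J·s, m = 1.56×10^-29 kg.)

E_1 = h²/(8mL²) = 5.531×10^-21 J and ΔE = (5² − 2²)E_1 = 1.162×10^-19 J.
f = ΔE/h = 1.162×10^-19/6.63×10^-34 = 1.75×10^14 Hz.

f = 1.75×10^14 Hz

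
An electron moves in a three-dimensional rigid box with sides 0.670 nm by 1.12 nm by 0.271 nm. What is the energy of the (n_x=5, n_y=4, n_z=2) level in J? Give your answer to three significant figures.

For a 3D rectangular well E = (h²/8m_e)·Σ n_i²/L_i² = (6.626×10^-34)²/(8·9.109×10^-31) · [5²/(0.670 nm)² + 4²/(1.12 nm)² + 2²/(0.271 nm)²].
Evaluating gives E = 7.41×10^-18 J.

E = 7.41×10^-18 J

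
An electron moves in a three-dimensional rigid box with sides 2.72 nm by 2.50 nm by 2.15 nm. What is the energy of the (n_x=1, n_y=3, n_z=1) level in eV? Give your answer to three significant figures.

For a 3D rectangular well E = (h²/8m_e)·Σ n_i²/L_i² = (6.626×10^-34)²/(8·9.109×10^-31) · [1²/(2.72 nm)² + 3²/(2.50 nm)² + 1²/(2.15 nm)²].
Evaluating gives E = 1.079×10^-19 J = 0.674 eV.

E = 0.674 eV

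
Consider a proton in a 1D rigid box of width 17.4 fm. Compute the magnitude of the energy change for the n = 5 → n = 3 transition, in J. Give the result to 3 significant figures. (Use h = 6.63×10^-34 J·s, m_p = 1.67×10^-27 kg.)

|ΔE| = 1.74×10^-12 J

E_1 = h²/(8m_pL²) = 1.087×10^-13 J.
|ΔE| = |5² − 3²|·E_1 = 16·1.087×10^-13 J = 1.74×10^-12 J.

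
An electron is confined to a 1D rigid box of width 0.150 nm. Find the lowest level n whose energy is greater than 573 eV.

n = 6

E_1 = h²/(8m_eL²) = 2.678×10^-18 J = 16.72 eV.
Need n² > 573/16.72 = 34.27, i.e. n > 5.854.
The smallest integer satisfying this is n = 6.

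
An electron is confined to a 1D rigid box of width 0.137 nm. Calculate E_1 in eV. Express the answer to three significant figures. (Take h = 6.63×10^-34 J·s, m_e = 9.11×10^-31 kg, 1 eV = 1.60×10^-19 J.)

E_1 = 20.1 eV

For an infinite well E_n = n²h²/(8m_eL²), so E_1 = h²/(8m_eL²) = (6.63×10^-34)²/(8·9.11×10^-31·(1.37×10^-10 m)²) = 3.213×10^-18 J.
Converting, E_1 = 3.213×10^-18 J / (1.60×10^-19 J/eV) = 20.1 eV.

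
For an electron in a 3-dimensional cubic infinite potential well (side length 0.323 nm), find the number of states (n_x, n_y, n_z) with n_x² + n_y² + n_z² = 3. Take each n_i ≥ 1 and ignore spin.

The level has n_x² + n_y² + n_z² = 3. The ordered positive-integer solutions are (1, 1, 1).
That gives 1 state.

degeneracy = 1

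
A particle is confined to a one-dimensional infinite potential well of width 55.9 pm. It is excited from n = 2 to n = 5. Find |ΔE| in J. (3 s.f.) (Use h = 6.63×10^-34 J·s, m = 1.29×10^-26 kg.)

|ΔE| = 2.86×10^-20 J

E_1 = h²/(8mL²) = 1.363×10^-21 J.
|ΔE| = |2² − 5²|·E_1 = 21·1.363×10^-21 J = 2.86×10^-20 J.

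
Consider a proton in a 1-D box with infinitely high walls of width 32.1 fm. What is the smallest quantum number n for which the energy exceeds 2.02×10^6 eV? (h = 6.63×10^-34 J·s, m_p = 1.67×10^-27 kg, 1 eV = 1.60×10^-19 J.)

n = 4

E_1 = h²/(8m_pL²) = 3.193×10^-14 J = 1.996×10^5 eV.
Need n² > 2.02×10^6/1.996×10^5 = 10.12, i.e. n > 3.181.
The smallest integer satisfying this is n = 4.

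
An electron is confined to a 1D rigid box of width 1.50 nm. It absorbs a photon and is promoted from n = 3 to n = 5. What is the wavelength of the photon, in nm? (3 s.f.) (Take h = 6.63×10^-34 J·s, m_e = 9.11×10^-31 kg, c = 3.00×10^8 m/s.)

λ = 464 nm

E_1 = h²/(8m_eL²) = 2.681×10^-20 J, so ΔE = (5² − 3²)E_1 = 4.290×10^-19 J.
λ = hc/ΔE = (6.63×10^-34·3.00×10^8)/4.290×10^-19 = 4.64×10^-7 m = 464 nm.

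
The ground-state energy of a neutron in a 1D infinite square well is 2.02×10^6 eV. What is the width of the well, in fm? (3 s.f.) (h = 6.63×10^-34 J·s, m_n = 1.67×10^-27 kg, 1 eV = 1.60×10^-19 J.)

From E_n = n²h²/(8m_nL²), L = n·h/√(8m_nE_n).
E_1 = 2.02×10^6 eV = 3.232×10^-13 J, so L = 1·6.63×10^-34/√(8·1.67×10^-27·3.232×10^-13) = 1.01×10^-14 m = 10.1 fm.

L = 10.1 fm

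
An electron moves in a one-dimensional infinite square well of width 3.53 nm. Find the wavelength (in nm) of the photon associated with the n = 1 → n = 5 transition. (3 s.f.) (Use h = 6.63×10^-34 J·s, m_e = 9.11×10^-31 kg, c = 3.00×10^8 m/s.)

E_1 = h²/(8m_eL²) = 4.840×10^-21 J, so ΔE = (5² − 1²)E_1 = 1.162×10^-19 J.
λ = hc/ΔE = (6.63×10^-34·3.00×10^8)/1.162×10^-19 = 1.71×10^-6 m = 1.71×10^3 nm.

λ = 1.71×10^3 nm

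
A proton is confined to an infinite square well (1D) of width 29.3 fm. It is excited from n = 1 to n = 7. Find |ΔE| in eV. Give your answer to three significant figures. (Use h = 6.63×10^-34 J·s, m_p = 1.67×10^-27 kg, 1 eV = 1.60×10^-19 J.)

|ΔE| = 1.15×10^7 eV

E_1 = h²/(8m_pL²) = 3.833×10^-14 J.
|ΔE| = |1² − 7²|·E_1 = 48·3.833×10^-14 J = 1.840×10^-12 J = 1.15×10^7 eV.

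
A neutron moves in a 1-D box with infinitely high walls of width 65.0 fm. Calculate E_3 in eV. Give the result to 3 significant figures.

E_3 = 4.36×10^5 eV

For an infinite well E_n = n²h²/(8m_nL²), so E_1 = h²/(8m_nL²) = (6.626×10^-34)²/(8·1.675×10^-27·(6.50×10^-14 m)²) = 7.755×10^-15 J.
Then E_3 = 3²·E_1 = 9·7.755×10^-15 J = 6.980×10^-14 J.
Converting, E_3 = 6.980×10^-14 J / (1.602×10^-19 J/eV) = 4.36×10^5 eV.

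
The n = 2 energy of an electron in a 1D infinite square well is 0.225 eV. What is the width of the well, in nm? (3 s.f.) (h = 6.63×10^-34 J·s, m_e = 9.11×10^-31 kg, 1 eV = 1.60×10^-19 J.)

L = 2.59 nm

From E_n = n²h²/(8m_eL²), L = n·h/√(8m_eE_n).
E_2 = 0.225 eV = 3.600×10^-20 J, so L = 2·6.63×10^-34/√(8·9.11×10^-31·3.600×10^-20) = 2.59×10^-9 m = 2.59 nm.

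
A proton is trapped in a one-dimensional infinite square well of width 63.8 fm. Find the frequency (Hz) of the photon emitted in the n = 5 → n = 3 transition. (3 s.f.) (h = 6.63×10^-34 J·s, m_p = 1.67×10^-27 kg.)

E_1 = h²/(8m_pL²) = 8.083×10^-15 J and ΔE = (5² − 3²)E_1 = 1.293×10^-13 J.
f = ΔE/h = 1.293×10^-13/6.63×10^-34 = 1.95×10^20 Hz.

f = 1.95×10^20 Hz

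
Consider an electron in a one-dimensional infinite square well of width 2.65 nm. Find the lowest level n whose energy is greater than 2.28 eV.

E_1 = h²/(8m_eL²) = 8.579×10^-21 J = 0.05355 eV.
Need n² > 2.28/0.05355 = 42.58, i.e. n > 6.525.
The smallest integer satisfying this is n = 7.

n = 7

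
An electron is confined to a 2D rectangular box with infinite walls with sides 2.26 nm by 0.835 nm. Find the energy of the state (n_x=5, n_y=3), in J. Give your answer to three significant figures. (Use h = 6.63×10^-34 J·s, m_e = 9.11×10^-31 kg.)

E = 1.07×10^-18 J

For a 2D rectangular well E = (h²/8m_e)·Σ n_i²/L_i² = (6.63×10^-34)²/(8·9.11×10^-31) · [5²/(2.26 nm)² + 3²/(0.835 nm)²].
Evaluating gives E = 1.07×10^-18 J.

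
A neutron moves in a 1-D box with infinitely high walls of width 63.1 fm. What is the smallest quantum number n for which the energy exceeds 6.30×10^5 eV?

E_1 = h²/(8m_nL²) = 8.229×10^-15 J = 5.137×10^4 eV.
Need n² > 6.30×10^5/5.137×10^4 = 12.26, i.e. n > 3.501.
The smallest integer satisfying this is n = 4.

n = 4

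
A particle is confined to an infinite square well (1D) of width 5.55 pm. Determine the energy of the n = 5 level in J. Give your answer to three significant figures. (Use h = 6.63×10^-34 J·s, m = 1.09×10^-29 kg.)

For an infinite well E_n = n²h²/(8mL²), so E_1 = h²/(8mL²) = (6.63×10^-34)²/(8·1.09×10^-29·(5.55×10^-12 m)²) = 1.637×10^-16 J.
Then E_5 = 5²·E_1 = 25·1.637×10^-16 J = 4.09×10^-15 J.

E_5 = 4.09×10^-15 J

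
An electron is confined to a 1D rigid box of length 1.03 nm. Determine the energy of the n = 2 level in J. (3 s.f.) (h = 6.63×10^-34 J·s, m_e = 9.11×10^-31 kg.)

For an infinite well E_n = n²h²/(8m_eL²), so E_1 = h²/(8m_eL²) = (6.63×10^-34)²/(8·9.11×10^-31·(1.03×10^-9 m)²) = 5.685×10^-20 J.
Then E_2 = 2²·E_1 = 4·5.685×10^-20 J = 2.27×10^-19 J.

E_2 = 2.27×10^-19 J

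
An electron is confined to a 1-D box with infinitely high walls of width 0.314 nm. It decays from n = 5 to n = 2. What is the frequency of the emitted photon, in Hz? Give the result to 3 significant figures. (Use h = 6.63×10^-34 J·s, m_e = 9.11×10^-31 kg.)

f = 1.94×10^16 Hz

E_1 = h²/(8m_eL²) = 6.117×10^-19 J and ΔE = (5² − 2²)E_1 = 1.285×10^-17 J.
f = ΔE/h = 1.285×10^-17/6.63×10^-34 = 1.94×10^16 Hz.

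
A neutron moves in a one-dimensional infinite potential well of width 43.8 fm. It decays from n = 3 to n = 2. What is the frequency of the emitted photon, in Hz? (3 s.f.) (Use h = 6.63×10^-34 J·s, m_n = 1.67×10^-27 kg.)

E_1 = h²/(8m_nL²) = 1.715×10^-14 J and ΔE = (3² − 2²)E_1 = 8.575×10^-14 J.
f = ΔE/h = 8.575×10^-14/6.63×10^-34 = 1.29×10^20 Hz.

f = 1.29×10^20 Hz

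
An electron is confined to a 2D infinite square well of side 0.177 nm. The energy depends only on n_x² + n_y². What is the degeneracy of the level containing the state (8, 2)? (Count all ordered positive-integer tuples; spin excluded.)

The level has n_x² + n_y² = 68. The ordered positive-integer solutions are (2, 8), (8, 2).
That gives 2 states.

degeneracy = 2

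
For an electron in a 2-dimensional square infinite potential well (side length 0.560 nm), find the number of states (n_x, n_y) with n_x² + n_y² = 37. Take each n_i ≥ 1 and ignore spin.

degeneracy = 2

The level has n_x² + n_y² = 37. The ordered positive-integer solutions are (1, 6), (6, 1).
That gives 2 states.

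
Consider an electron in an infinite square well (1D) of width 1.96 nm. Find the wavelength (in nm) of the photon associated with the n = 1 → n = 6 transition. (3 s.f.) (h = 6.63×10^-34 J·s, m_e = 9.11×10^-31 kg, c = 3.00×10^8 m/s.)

λ = 362 nm

E_1 = h²/(8m_eL²) = 1.570×10^-20 J, so ΔE = (6² − 1²)E_1 = 5.495×10^-19 J.
λ = hc/ΔE = (6.63×10^-34·3.00×10^8)/5.495×10^-19 = 3.62×10^-7 m = 362 nm.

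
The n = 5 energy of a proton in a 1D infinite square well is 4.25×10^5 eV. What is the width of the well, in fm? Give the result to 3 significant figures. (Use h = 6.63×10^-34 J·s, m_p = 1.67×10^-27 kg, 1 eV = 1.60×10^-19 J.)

L = 110 fm

From E_n = n²h²/(8m_pL²), L = n·h/√(8m_pE_n).
E_5 = 4.25×10^5 eV = 6.800×10^-14 J, so L = 5·6.63×10^-34/√(8·1.67×10^-27·6.800×10^-14) = 1.10×10^-13 m = 110 fm.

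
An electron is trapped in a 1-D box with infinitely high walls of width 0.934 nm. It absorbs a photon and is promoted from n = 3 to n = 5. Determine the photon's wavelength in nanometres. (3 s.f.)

E_1 = h²/(8m_eL²) = 6.906×10^-20 J, so ΔE = (5² − 3²)E_1 = 1.105×10^-18 J.
λ = hc/ΔE = (6.626×10^-34·2.998×10^8)/1.105×10^-18 = 1.80×10^-7 m = 180 nm.

λ = 180 nm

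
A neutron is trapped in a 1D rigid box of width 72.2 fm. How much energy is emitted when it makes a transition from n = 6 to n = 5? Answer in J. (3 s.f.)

E_1 = h²/(8m_nL²) = 6.285×10^-15 J.
|ΔE| = |6² − 5²|·E_1 = 11·6.285×10^-15 J = 6.91×10^-14 J.

|ΔE| = 6.91×10^-14 J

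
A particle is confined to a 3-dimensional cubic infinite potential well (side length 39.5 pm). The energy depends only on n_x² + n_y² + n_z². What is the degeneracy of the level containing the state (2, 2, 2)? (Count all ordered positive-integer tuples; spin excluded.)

degeneracy = 1

The level has n_x² + n_y² + n_z² = 12. The ordered positive-integer solutions are (2, 2, 2).
That gives 1 state.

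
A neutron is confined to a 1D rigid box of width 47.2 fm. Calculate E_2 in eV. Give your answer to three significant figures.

E_2 = 3.67×10^5 eV

For an infinite well E_n = n²h²/(8m_nL²), so E_1 = h²/(8m_nL²) = (6.626×10^-34)²/(8·1.675×10^-27·(4.72×10^-14 m)²) = 1.471×10^-14 J.
Then E_2 = 2²·E_1 = 4·1.471×10^-14 J = 5.884×10^-14 J.
Converting, E_2 = 5.884×10^-14 J / (1.602×10^-19 J/eV) = 3.67×10^5 eV.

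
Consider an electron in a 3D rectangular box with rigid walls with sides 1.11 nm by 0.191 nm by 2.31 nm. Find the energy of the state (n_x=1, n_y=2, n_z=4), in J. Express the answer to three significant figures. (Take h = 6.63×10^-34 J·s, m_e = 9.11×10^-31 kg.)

For a 3D rectangular well E = (h²/8m_e)·Σ n_i²/L_i² = (6.63×10^-34)²/(8·9.11×10^-31) · [1²/(1.11 nm)² + 2²/(0.191 nm)² + 4²/(2.31 nm)²].
Evaluating gives E = 6.84×10^-18 J.

E = 6.84×10^-18 J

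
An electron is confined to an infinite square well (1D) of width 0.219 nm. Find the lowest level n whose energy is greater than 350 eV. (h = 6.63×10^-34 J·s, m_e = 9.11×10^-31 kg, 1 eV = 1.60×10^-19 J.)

n = 7

E_1 = h²/(8m_eL²) = 1.258×10^-18 J = 7.862 eV.
Need n² > 350/7.862 = 44.52, i.e. n > 6.672.
The smallest integer satisfying this is n = 7.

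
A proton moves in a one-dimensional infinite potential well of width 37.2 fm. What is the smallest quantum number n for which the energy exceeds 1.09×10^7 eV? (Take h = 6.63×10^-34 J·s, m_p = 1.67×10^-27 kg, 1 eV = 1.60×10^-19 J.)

E_1 = h²/(8m_pL²) = 2.378×10^-14 J = 1.486×10^5 eV.
Need n² > 1.09×10^7/1.486×10^5 = 73.35, i.e. n > 8.564.
The smallest integer satisfying this is n = 9.

n = 9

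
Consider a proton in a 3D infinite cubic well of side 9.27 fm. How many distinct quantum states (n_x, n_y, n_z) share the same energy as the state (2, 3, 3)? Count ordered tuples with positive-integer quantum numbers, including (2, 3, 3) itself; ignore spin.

degeneracy = 3

The level has n_x² + n_y² + n_z² = 22. The ordered positive-integer solutions are (2, 3, 3), (3, 2, 3), (3, 3, 2).
That gives 3 states.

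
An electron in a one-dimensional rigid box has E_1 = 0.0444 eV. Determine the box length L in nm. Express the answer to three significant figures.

L = 2.91 nm

From E_n = n²h²/(8m_eL²), L = n·h/√(8m_eE_n).
E_1 = 0.0444 eV = 7.113×10^-21 J, so L = 1·6.626×10^-34/√(8·9.109×10^-31·7.113×10^-21) = 2.91×10^-9 m = 2.91 nm.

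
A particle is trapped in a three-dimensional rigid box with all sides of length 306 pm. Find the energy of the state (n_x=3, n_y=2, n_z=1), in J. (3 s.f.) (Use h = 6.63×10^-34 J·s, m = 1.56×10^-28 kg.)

For a 3D rectangular well E = (h²/8m)·Σ n_i²/L_i² = (6.63×10^-34)²/(8·1.56×10^-28) · [3²/(306 pm)² + 2²/(306 pm)² + 1²/(306 pm)²].
Evaluating gives E = 5.27×10^-20 J.

E = 5.27×10^-20 J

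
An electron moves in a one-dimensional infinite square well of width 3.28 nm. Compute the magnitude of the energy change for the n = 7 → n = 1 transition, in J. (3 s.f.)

E_1 = h²/(8m_eL²) = 5.600×10^-21 J.
|ΔE| = |7² − 1²|·E_1 = 48·5.600×10^-21 J = 2.69×10^-19 J.

|ΔE| = 2.69×10^-19 J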